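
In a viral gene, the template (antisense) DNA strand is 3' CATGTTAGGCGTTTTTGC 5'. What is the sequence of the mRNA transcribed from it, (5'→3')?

5'-GUACAAUCCGCAAAAACG-3'

Reading the template 3'→5' as shown, RNA polymerase pairs each base (A→U, T→A, G↔C) to build mRNA 5'→3' directly.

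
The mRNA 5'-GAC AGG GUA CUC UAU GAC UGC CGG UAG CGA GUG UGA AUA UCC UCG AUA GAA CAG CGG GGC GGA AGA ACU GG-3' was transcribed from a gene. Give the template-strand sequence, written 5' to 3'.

Replace U with T to get the coding DNA strand: GACAGGGTACTCTATGACTGCCGGTAGCGAGTGTGAATATCCTCGATAGAACAGCGGGGCGGAAGAACTGG. The template strand is its reverse complement (complement CTGTCCCATGAGATACTGACGGCCATCGCTCACACTTATAGGAGCTATCTTGTCGCCCCGCCTTCTTGACC, then reverse).

5′-CCAGTTCTTCCGCCCCGCTGTTCTATCGAGGATATTCACACTCGCTACCGGCAGTCATAGAGTACCCTGTC-3′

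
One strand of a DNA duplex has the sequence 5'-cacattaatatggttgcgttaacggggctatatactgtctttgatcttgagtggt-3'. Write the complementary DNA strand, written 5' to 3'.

5'-ACCACTCAAGATCAAAGACAGTATATAGCCCCGTTAACGCAACCATATTAATGTG-3'

Pairing A↔T and G↔C gives GTGTAATTATACCAACGCAATTGCCCCGATATATGACAGAAACTAGAACTCACCA, running 3'→5'. Reverse for the 5'→3' convention.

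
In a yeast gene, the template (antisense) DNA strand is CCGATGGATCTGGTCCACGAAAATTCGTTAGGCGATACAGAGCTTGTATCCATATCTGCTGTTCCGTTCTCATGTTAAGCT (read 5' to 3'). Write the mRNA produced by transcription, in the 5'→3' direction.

5'-AGCUUAACAUGAGAACGGAACAGCAGAUAUGGAUACAAGCUCUGUAUCGCCUAACGAAUUUUCGUGGACCAGAUCCAUCGG-3'

RNA polymerase reads the template 3'→5' and synthesizes mRNA 5'→3' by base-pairing (A→U, T→A, G↔C). The complement of the template is GGCTACCTAGACCAGGTGCTTTTAAGCAATCCGCTATGTCTCGAACATAGGTATAGACGACAAGGCAAGAGTACAATTCGA; antiparallel, so 5'→3' the coding strand is AGCTTAACATGAGAACGGAACAGCAGATATGGATACAAGCTCTGTATCGCCTAACGAATTTTCGTGGACCAGATCCATCGG. Replace T with U for the mRNA.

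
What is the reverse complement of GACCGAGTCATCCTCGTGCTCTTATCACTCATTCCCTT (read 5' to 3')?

Complement each base (A↔T, G↔C): CTGGCTCAGTAGGAGCACGAGAATAGTGAGTAAGGGAA. Then reverse.

5'-AAGGGAATGAGTGATAAGAGCACGAGGATGACTCGGTC-3'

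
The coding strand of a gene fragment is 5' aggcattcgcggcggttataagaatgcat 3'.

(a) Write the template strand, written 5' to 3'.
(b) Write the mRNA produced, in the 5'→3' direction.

(a) 5'-ATGCATTCTTATAACCGCCGCGAATGCCT-3'
(b) 5′-AGGCAUUCGCGGCGGUUAUAAGAAUGCAU-3′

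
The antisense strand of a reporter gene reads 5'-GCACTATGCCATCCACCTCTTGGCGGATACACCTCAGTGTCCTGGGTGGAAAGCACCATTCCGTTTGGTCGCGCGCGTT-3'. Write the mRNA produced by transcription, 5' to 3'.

RNA polymerase reads the template 3'→5' and synthesizes mRNA 5'→3' by base-pairing (A→U, T→A, G↔C). The complement of the template is CGTGATACGGTAGGTGGAGAACCGCCTATGTGGAGTCACAGGACCCACCTTTCGTGGTAAGGCAAACCAGCGCGCGCAA; antiparallel, so 5'→3' the coding strand is AACGCGCGCGACCAAACGGAATGGTGCTTTCCACCCAGGACACTGAGGTGTATCCGCCAAGAGGTGGATGGCATAGTGC. Replace T with U for the mRNA.

5'-AACGCGCGCGACCAAACGGAAUGGUGCUUUCCACCCAGGACACUGAGGUGUAUCCGCCAAGAGGUGGAUGGCAUAGUGC-3'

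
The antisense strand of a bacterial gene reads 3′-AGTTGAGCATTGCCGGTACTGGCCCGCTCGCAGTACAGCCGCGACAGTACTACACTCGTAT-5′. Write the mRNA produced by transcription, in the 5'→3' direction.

5′-UCAACUCGUAACGGCCAUGACCGGGCGAGCGUCAUGUCGGCGCUGUCAUGAUGUGAGCAUA-3′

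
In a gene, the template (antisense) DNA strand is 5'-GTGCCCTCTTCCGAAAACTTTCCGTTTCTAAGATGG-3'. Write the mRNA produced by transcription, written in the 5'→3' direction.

RNA polymerase reads the template 3'→5' and synthesizes mRNA 5'→3' by base-pairing (A→U, T→A, G↔C). The complement of the template is CACGGGAGAAGGCTTTTGAAAGGCAAAGATTCTACC; antiparallel, so 5'→3' the coding strand is CCATCTTAGAAACGGAAAGTTTTCGGAAGAGGGCAC. Replace T with U for the mRNA.

5'-CCAUCUUAGAAACGGAAAGUUUUCGGAAGAGGGCAC-3'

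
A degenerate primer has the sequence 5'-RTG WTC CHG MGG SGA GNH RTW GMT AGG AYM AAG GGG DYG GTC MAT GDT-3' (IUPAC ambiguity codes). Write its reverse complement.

5'-AHCATKGACCRHCCCCTTKRTCCTAKCWAYDNCTCSCCKCDGGAWCAY-3'

Standard pairs A↔T, G↔C; ambiguity codes pair R↔Y, M↔K, W↔W, S↔S, D↔H, N↔N. Complement (YACWAGGDCKCCSCTCNDYAWCKATCCTRKTTCCCCHRCCAGKTACHA), then reverse for 5'→3'.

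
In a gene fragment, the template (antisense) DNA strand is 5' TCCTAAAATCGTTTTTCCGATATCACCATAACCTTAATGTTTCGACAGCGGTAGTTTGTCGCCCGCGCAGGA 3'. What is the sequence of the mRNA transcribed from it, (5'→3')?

The mRNA has the sequence of the coding strand (reverse complement of the template) with T→U. Reverse complement of TCCTAAAATCGTTTTTCCGATATCACCATAACCTTAATGTTTCGACAGCGGTAGTTTGTCGCCCGCGCAGGA is TCCTGCGCGGGCGACAAACTACCGCTGTCGAAACATTAAGGTTATGGTGATATCGGAAAAACGATTTTAGGA; then T→U.

5'-UCCUGCGCGGGCGACAAACUACCGCUGUCGAAACAUUAAGGUUAUGGUGAUAUCGGAAAAACGAUUUUAGGA-3'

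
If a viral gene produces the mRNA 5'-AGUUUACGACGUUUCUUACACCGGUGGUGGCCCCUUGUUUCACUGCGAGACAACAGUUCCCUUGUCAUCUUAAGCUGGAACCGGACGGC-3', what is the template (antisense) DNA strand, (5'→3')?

Replace U with T to get the coding DNA strand: AGTTTACGACGTTTCTTACACCGGTGGTGGCCCCTTGTTTCACTGCGAGACAACAGTTCCCTTGTCATCTTAAGCTGGAACCGGACGGC. The template strand is its reverse complement (complement TCAAATGCTGCAAAGAATGTGGCCACCACCGGGGAACAAAGTGACGCTCTGTTGTCAAGGGAACAGTAGAATTCGACCTTGGCCTGCCG, then reverse).

5'-GCCGTCCGGTTCCAGCTTAAGATGACAAGGGAACTGTTGTCTCGCAGTGAAACAAGGGGCCACCACCGGTGTAAGAAACGTCGTAAACT-3'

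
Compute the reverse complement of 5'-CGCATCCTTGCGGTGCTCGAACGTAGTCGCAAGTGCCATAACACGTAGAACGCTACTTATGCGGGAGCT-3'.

5'-AGCTCCCGCATAAGTAGCGTTCTACGTGTTATGGCACTTGCGACTACGTTCGAGCACCGCAAGGATGCG-3'

Complement each base (A↔T, G↔C): GCGTAGGAACGCCACGAGCTTGCATCAGCGTTCACGGTATTGTGCATCTTGCGATGAATACGCCCTCGA. Then reverse.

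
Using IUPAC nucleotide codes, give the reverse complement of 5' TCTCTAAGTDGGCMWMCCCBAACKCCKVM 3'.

Standard pairs A↔T, G↔C; ambiguity codes pair M↔K, W↔W, B↔V, D↔H. Complement (AGAGATTCAHCCGKWKGGGVTTGMGGMBK), then reverse for 5'→3'.

5'-KBMGGMGTTVGGGKWKGCCHACTTAGAGA-3'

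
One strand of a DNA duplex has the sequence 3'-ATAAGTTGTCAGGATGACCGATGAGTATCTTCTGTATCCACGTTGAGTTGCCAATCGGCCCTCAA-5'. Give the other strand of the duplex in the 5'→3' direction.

5′-TATTCAACAGTCCTACTGGCTACTCATAGAAGACATAGGTGCAACTCAACGGTTAGCCGGGAGTT-3′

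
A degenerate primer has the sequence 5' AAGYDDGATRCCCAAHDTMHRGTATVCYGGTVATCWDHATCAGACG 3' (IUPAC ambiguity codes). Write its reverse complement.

5'-CGTCTGATDHWGATBACCRGBATACYDKAHDTTGGGYATCHHRCTT-3'

Standard pairs A↔T, G↔C; ambiguity codes pair R↔Y, M↔K, W↔W, D↔H, V↔B. Complement (TTCRHHCTAYGGGTTDHAKDYCATABGRCCABTAGWHDTAGTCTGC), then reverse for 5'→3'.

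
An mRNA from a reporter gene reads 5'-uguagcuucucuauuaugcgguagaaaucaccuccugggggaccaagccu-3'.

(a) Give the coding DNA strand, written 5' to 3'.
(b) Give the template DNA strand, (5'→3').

(a) 5'-TGTAGCTTCTCTATTATGCGGTAGAAATCACCTCCTGGGGGACCAAGCCT-3'
(b) 5'-AGGCTTGGTCCCCCAGGAGGTGATTTCTACCGCATAATAGAGAAGCTACA-3'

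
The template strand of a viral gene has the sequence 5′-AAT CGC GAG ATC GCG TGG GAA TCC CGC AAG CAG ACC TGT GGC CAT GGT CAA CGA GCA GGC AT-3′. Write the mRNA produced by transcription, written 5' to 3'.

RNA polymerase reads the template 3'→5' and synthesizes mRNA 5'→3' by base-pairing (A→U, T→A, G↔C). The complement of the template is TTAGCGCTCTAGCGCACCCTTAGGGCGTTCGTCTGGACACCGGTACCAGTTGCTCGTCCGTA; antiparallel, so 5'→3' the coding strand is ATGCCTGCTCGTTGACCATGGCCACAGGTCTGCTTGCGGGATTCCCACGCGATCTCGCGATT. Replace T with U for the mRNA.

5'-AUGCCUGCUCGUUGACCAUGGCCACAGGUCUGCUUGCGGGAUUCCCACGCGAUCUCGCGAUU-3'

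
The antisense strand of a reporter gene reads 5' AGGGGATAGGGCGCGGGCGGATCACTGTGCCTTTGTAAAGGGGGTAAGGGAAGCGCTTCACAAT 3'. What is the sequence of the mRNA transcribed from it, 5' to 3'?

5'-AUUGUGAAGCGCUUCCCUUACCCCCUUUACAAAGGCACAGUGAUCCGCCCGCGCCCUAUCCCCU-3'

RNA polymerase reads the template 3'→5' and synthesizes mRNA 5'→3' by base-pairing (A→U, T→A, G↔C). The complement of the template is TCCCCTATCCCGCGCCCGCCTAGTGACACGGAAACATTTCCCCCATTCCCTTCGCGAAGTGTTA; antiparallel, so 5'→3' the coding strand is ATTGTGAAGCGCTTCCCTTACCCCCTTTACAAAGGCACAGTGATCCGCCCGCGCCCTATCCCCT. Replace T with U for the mRNA.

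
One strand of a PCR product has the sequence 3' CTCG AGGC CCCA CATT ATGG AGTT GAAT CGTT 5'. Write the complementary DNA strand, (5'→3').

The strand is given 3'→5', so its complement runs 5'→3' in the same left-to-right order: pair each base A↔T, G↔C.

5'-GAGCTCCGGGGTGTAATACCTCAACTTAGCAA-3'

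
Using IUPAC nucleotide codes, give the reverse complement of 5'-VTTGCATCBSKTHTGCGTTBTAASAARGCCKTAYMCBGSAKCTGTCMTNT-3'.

Standard pairs A↔T, G↔C; ambiguity codes pair R↔Y, M↔K, S↔S, B↔V, H↔D, N↔N. Complement (BAACGTAGVSMADACGCAAVATTSTTYCGGMATRKGVCSTMGACAGKANA), then reverse for 5'→3'.

5'-ANAKGACAGMTSCVGKRTAMGGCYTTSTTAVAACGCADAMSVGATGCAAB-3'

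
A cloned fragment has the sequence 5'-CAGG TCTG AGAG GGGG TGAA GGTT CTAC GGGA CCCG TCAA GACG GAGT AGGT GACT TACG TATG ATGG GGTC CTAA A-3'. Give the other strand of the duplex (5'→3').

The complement of CAGGTCTGAGAGGGGGTGAAGGTTCTACGGGACCCGTCAAGACGGAGTAGGTGACTTACGTATGATGGGGTCCTAAA is GTCCAGACTCTCCCCCACTTCCAAGATGCCCTGGGCAGTTCTGCCTCATCCACTGAATGCATACTACCCCAGGATTT (A↔T, G↔C). DNA strands are antiparallel, so the complementary strand runs 3'→5'; reversing gives the 5'→3' form.

5'-TTTAGGACCCCATCATACGTAAGTCACCTACTCCGTCTTGACGGGTCCCGTAGAACCTTCACCCCCTCTCAGACCTG-3'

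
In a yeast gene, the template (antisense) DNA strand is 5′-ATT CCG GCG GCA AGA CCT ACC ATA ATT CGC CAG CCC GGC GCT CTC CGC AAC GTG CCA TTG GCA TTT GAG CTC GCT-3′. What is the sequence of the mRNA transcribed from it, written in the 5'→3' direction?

5'-AGCGAGCUCAAAUGCCAAUGGCACGUUGCGGAGAGCGCCGGGCUGGCGAAUUAUGGUAGGUCUUGCCGCCGGAAU-3'

The mRNA has the sequence of the coding strand (reverse complement of the template) with T→U. Reverse complement of ATTCCGGCGGCAAGACCTACCATAATTCGCCAGCCCGGCGCTCTCCGCAACGTGCCATTGGCATTTGAGCTCGCT is AGCGAGCTCAAATGCCAATGGCACGTTGCGGAGAGCGCCGGGCTGGCGAATTATGGTAGGTCTTGCCGCCGGAAT; then T→U.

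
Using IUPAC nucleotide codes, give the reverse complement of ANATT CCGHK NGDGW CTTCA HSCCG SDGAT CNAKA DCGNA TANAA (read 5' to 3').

5'-TTNTATNCGHTMTNGATCHSCGGSDTGAAGWCHCNMDCGGAATNT-3'

Standard pairs A↔T, G↔C; ambiguity codes pair K↔M, W↔W, S↔S, D↔H, N↔N. Complement (TNTAAGGCDMNCHCWGAAGTDSGGCSHCTAGNTMTHGCNTATNTT), then reverse for 5'→3'.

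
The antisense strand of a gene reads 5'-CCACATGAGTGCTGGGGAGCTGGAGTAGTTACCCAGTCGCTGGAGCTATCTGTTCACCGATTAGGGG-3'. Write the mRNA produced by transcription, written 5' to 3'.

The mRNA has the sequence of the coding strand (reverse complement of the template) with T→U. Reverse complement of CCACATGAGTGCTGGGGAGCTGGAGTAGTTACCCAGTCGCTGGAGCTATCTGTTCACCGATTAGGGG is CCCCTAATCGGTGAACAGATAGCTCCAGCGACTGGGTAACTACTCCAGCTCCCCAGCACTCATGTGG; then T→U.

5'-CCCCUAAUCGGUGAACAGAUAGCUCCAGCGACUGGGUAACUACUCCAGCUCCCCAGCACUCAUGUGG-3'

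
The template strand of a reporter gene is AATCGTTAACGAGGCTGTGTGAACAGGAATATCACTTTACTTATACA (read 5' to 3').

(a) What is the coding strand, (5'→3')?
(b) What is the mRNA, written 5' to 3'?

(a) The coding strand is the reverse complement of the template: complement TTAGCAATTGCTCCGACACACTTGTCCTTATAGTGAAATGAATATGT, then reverse.
(b) mRNA has the coding-strand sequence with T→U.

(a) 5′-TGTATAAGTAAAGTGATATTCCTGTTCACACAGCCTCGTTAACGATT-3′
(b) 5'-UGUAUAAGUAAAGUGAUAUUCCUGUUCACACAGCCUCGUUAACGAUU-3'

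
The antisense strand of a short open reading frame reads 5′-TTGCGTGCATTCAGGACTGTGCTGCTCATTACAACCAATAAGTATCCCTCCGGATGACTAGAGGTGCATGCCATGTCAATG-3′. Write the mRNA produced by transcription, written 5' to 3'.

5'-CAUUGACAUGGCAUGCACCUCUAGUCAUCCGGAGGGAUACUUAUUGGUUGUAAUGAGCAGCACAGUCCUGAAUGCACGCAA-3'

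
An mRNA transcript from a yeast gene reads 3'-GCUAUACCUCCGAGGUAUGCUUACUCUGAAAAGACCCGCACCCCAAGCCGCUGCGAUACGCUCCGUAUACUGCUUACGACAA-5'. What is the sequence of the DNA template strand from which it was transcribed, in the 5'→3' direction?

5′-CGATATGGAGGCTCCATACGAATGAGACTTTTCTGGGCGTGGGGTTCGGCGACGCTATGCGAGGCATATGACGAATGCTGTT-3′

Written 5'→3' the mRNA is AACAGCAUUCGUCAUAUGCCUCGCAUAGCGUCGCCGAACCCCACGCCCAGAAAAGUCUCAUUCGUAUGGAGCCUCCAUAUCG, so the coding DNA strand is AACAGCATTCGTCATATGCCTCGCATAGCGTCGCCGAACCCCACGCCCAGAAAAGTCTCATTCGTATGGAGCCTCCATATCG. The template is its reverse complement.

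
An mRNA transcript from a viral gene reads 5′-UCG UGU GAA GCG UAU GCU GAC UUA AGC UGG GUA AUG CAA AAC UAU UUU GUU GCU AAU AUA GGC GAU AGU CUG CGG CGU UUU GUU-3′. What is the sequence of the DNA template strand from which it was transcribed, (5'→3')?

5'-AACAAAACGCCGCAGACTATCGCCTATATTAGCAACAAAATAGTTTTGCATTACCCAGCTTAAGTCAGCATACGCTTCACACGA-3'

Replace U with T to get the coding DNA strand: TCGTGTGAAGCGTATGCTGACTTAAGCTGGGTAATGCAAAACTATTTTGTTGCTAATATAGGCGATAGTCTGCGGCGTTTTGTT. The template strand is its reverse complement (complement AGCACACTTCGCATACGACTGAATTCGACCCATTACGTTTTGATAAAACAACGATTATATCCGCTATCAGACGCCGCAAAACAA, then reverse).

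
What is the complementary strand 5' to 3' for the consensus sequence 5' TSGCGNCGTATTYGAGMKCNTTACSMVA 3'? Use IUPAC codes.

Standard pairs A↔T, G↔C; ambiguity codes pair Y↔R, M↔K, S↔S, V↔B, N↔N. Complement (ASCGCNGCATAARCTCKMGNAATGSKBT), then reverse for 5'→3'.

5'-TBKSGTAANGMKCTCRAATACGNCGCSA-3'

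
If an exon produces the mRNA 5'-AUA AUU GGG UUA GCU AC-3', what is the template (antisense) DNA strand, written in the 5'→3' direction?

5'-GTAGCTAACCCAATTAT-3'

Replace U with T to get the coding DNA strand: ATAATTGGGTTAGCTAC. The template strand is its reverse complement (complement TATTAACCCAATCGATG, then reverse).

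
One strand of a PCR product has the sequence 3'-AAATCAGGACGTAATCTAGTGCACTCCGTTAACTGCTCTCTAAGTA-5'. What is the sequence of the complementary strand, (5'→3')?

The strand is given 3'→5', so its complement runs 5'→3' in the same left-to-right order: pair each base A↔T, G↔C.

5'-TTTAGTCCTGCATTAGATCACGTGAGGCAATTGACGAGAGATTCAT-3'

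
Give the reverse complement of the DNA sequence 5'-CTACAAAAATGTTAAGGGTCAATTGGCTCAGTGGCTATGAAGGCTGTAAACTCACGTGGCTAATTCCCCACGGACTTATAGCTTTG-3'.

5′-CAAAGCTATAAGTCCGTGGGGAATTAGCCACGTGAGTTTACAGCCTTCATAGCCACTGAGCCAATTGACCCTTAACATTTTTGTAG-3′

Complement each base (A↔T, G↔C): GATGTTTTTACAATTCCCAGTTAACCGAGTCACCGATACTTCCGACATTTGAGTGCACCGATTAAGGGGTGCCTGAATATCGAAAC. Then reverse.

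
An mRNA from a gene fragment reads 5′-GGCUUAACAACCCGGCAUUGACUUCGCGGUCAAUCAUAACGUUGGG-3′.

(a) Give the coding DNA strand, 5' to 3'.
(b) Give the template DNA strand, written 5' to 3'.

(a) The coding strand matches the mRNA with U→T.
(b) The template strand is the reverse complement of the coding strand.

(a) 5′-GGCTTAACAACCCGGCATTGACTTCGCGGTCAATCATAACGTTGGG-3′
(b) 5'-CCCAACGTTATGATTGACCGCGAAGTCAATGCCGGGTTGTTAAGCC-3'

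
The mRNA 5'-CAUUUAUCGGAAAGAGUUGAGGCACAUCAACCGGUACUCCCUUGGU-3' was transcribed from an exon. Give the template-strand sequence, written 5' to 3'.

5'-ACCAAGGGAGTACCGGTTGATGTGCCTCAACTCTTTCCGATAAATG-3'

Replace U with T to get the coding DNA strand: CATTTATCGGAAAGAGTTGAGGCACATCAACCGGTACTCCCTTGGT. The template strand is its reverse complement (complement GTAAATAGCCTTTCTCAACTCCGTGTAGTTGGCCATGAGGGAACCA, then reverse).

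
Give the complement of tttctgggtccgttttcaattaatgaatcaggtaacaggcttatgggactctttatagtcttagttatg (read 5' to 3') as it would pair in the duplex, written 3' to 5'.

Base-pairing A↔T, G↔C gives the complement. The complementary strand is antiparallel, so paired with a 5'→3' strand it runs 3'→5'.

3′-AAAGACCCAGGCAAAAGTTAATTACTTAGTCCATTGTCCGAATACCCTGAGAAATATCAGAATCAATAC-5′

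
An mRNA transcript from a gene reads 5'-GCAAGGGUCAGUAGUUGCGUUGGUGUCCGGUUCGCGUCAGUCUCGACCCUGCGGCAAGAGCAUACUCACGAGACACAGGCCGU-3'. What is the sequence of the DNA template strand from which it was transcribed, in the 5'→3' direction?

5'-ACGGCCTGTGTCTCGTGAGTATGCTCTTGCCGCAGGGTCGAGACTGACGCGAACCGGACACCAACGCAACTACTGACCCTTGC-3'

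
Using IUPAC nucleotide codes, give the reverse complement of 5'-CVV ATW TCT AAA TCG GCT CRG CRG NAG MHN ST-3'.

Standard pairs A↔T, G↔C; ambiguity codes pair R↔Y, M↔K, W↔W, S↔S, H↔D, V↔B, N↔N. Complement (GBBTAWAGATTTAGCCGAGYCGYCNTCKDNSA), then reverse for 5'→3'.

5′-ASNDKCTNCYGCYGAGCCGATTTAGAWATBBG-3′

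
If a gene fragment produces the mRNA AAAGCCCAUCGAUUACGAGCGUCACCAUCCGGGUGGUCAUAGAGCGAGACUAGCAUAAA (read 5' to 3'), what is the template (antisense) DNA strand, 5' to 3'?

Replace U with T to get the coding DNA strand: AAAGCCCATCGATTACGAGCGTCACCATCCGGGTGGTCATAGAGCGAGACTAGCATAAA. The template strand is its reverse complement (complement TTTCGGGTAGCTAATGCTCGCAGTGGTAGGCCCACCAGTATCTCGCTCTGATCGTATTT, then reverse).

5'-TTTATGCTAGTCTCGCTCTATGACCACCCGGATGGTGACGCTCGTAATCGATGGGCTTT-3'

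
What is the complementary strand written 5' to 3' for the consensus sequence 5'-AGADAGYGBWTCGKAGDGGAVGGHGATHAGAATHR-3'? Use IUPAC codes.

5'-YDATTCTDATCDCCBTCCHCTMCGAWVCRCTHTCT-3'

Standard pairs A↔T, G↔C; ambiguity codes pair R↔Y, K↔M, W↔W, B↔V, D↔H. Complement (TCTHTCRCVWAGCMTCHCCTBCCDCTADTCTTADY), then reverse for 5'→3'.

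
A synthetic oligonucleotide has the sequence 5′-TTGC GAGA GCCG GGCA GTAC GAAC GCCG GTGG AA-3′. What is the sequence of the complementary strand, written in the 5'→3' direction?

Pairing A↔T and G↔C gives AACGCTCTCGGCCCGTCATGCTTGCGGCCACCTT, running 3'→5'. Reverse for the 5'→3' convention.

5'-TTCCACCGGCGTTCGTACTGCCCGGCTCTCGCAA-3'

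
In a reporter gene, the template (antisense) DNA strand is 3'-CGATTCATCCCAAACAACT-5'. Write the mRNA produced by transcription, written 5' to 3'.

Reading the template 3'→5' as shown, RNA polymerase pairs each base (A→U, T→A, G↔C) to build mRNA 5'→3' directly.

5'-GCUAAGUAGGGUUUGUUGA-3'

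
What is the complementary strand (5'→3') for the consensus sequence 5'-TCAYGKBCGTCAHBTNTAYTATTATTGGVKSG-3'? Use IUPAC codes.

5′-CSMBCCAATAATARTANAVDTGACGVMCRTGA-3′

Standard pairs A↔T, G↔C; ambiguity codes pair Y↔R, K↔M, S↔S, B↔V, H↔D, N↔N. Complement (AGTRCMVGCAGTDVANATRATAATAACCBMSC), then reverse for 5'→3'.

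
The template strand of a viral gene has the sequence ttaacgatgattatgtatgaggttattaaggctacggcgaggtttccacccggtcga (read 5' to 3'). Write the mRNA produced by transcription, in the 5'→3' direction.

5'-UCGACCGGGUGGAAACCUCGCCGUAGCCUUAAUAACCUCAUACAUAAUCAUCGUUAA-3'

RNA polymerase reads the template 3'→5' and synthesizes mRNA 5'→3' by base-pairing (A→U, T→A, G↔C). The complement of the template is AATTGCTACTAATACATACTCCAATAATTCCGATGCCGCTCCAAAGGTGGGCCAGCT; antiparallel, so 5'→3' the coding strand is TCGACCGGGTGGAAACCTCGCCGTAGCCTTAATAACCTCATACATAATCATCGTTAA. Replace T with U for the mRNA.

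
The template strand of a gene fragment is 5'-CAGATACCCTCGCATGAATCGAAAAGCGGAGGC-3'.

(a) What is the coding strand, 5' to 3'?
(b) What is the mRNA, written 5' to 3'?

(a) The coding strand is the reverse complement of the template: complement GTCTATGGGAGCGTACTTAGCTTTTCGCCTCCG, then reverse.
(b) mRNA has the coding-strand sequence with T→U.

(a) 5'-GCCTCCGCTTTTCGATTCATGCGAGGGTATCTG-3'
(b) 5'-GCCUCCGCUUUUCGAUUCAUGCGAGGGUAUCUG-3'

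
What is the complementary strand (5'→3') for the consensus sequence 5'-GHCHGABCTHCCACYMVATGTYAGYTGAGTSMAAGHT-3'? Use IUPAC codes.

Standard pairs A↔T, G↔C; ambiguity codes pair Y↔R, M↔K, S↔S, B↔V, H↔D. Complement (CDGDCTVGADGGTGRKBTACARTCRACTCASKTTCDA), then reverse for 5'→3'.

5'-ADCTTKSACTCARCTRACATBKRGTGGDAGVTCDGDC-3'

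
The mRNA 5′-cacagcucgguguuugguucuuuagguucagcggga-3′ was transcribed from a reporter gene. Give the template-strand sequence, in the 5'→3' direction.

Replace U with T to get the coding DNA strand: CACAGCTCGGTGTTTGGTTCTTTAGGTTCAGCGGGA. The template strand is its reverse complement (complement GTGTCGAGCCACAAACCAAGAAATCCAAGTCGCCCT, then reverse).

5'-TCCCGCTGAACCTAAAGAACCAAACACCGAGCTGTG-3'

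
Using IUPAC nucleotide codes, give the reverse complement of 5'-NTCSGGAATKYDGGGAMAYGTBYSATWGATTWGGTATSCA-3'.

5'-TGSATACCWAATCWATSRVACRTKTCCCHRMATTCCSGAN-3'

Standard pairs A↔T, G↔C; ambiguity codes pair Y↔R, M↔K, W↔W, S↔S, B↔V, D↔H, N↔N. Complement (NAGSCCTTAMRHCCCTKTRCAVRSTAWCTAAWCCATASGT), then reverse for 5'→3'.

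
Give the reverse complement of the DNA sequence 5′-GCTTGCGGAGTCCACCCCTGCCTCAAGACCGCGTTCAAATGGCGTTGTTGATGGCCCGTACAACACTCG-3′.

5'-CGAGTGTTGTACGGGCCATCAACAACGCCATTTGAACGCGGTCTTGAGGCAGGGGTGGACTCCGCAAGC-3'

Reading the sequence 3'→5' and pairing each base (A↔T, G↔C) gives the reverse complement directly.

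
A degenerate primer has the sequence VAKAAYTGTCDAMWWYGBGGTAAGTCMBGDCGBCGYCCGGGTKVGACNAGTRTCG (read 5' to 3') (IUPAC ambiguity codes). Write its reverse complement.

5′-CGAYACTNGTCBMACCCGGRCGVCGHCVKGACTTACCVCRWWKTHGACARTTMTB-3′

Standard pairs A↔T, G↔C; ambiguity codes pair R↔Y, M↔K, W↔W, B↔V, D↔H, N↔N. Complement (BTMTTRACAGHTKWWRCVCCATTCAGKVCHGCVGCRGGCCCAMBCTGNTCAYAGC), then reverse for 5'→3'.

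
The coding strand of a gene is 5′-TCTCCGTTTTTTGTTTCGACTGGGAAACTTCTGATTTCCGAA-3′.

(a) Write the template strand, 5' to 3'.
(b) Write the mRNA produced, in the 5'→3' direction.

(a) 5′-TTCGGAAATCAGAAGTTTCCCAGTCGAAACAAAAAACGGAGA-3′
(b) 5'-UCUCCGUUUUUUGUUUCGACUGGGAAACUUCUGAUUUCCGAA-3'

(a) The template strand is the reverse complement of the coding strand: complement AGAGGCAAAAAACAAAGCTGACCCTTTGAAGACTAAAGGCTT, then reverse.
(b) mRNA matches the coding strand with T→U.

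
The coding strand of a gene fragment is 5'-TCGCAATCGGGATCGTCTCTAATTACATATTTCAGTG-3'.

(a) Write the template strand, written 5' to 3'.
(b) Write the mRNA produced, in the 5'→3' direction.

(a) 5'-CACTGAAATATGTAATTAGAGACGATCCCGATTGCGA-3'
(b) 5'-UCGCAAUCGGGAUCGUCUCUAAUUACAUAUUUCAGUG-3'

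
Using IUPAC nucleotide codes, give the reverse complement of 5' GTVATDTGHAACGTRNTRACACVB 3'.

5'-VBGTGTYANYACGTTDCAHATBAC-3'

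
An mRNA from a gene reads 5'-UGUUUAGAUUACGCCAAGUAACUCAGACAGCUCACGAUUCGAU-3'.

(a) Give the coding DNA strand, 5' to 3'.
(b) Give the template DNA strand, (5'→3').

(a) 5'-TGTTTAGATTACGCCAAGTAACTCAGACAGCTCACGATTCGAT-3'
(b) 5′-ATCGAATCGTGAGCTGTCTGAGTTACTTGGCGTAATCTAAACA-3′

(a) The coding strand matches the mRNA with U→T.
(b) The template strand is the reverse complement of the coding strand.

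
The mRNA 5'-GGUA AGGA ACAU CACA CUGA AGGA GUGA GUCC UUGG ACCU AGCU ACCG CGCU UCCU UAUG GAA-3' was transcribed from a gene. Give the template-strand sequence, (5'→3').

5'-TTCCATAAGGAAGCGCGGTAGCTAGGTCCAAGGACTCACTCCTTCAGTGTGATGTTCCTTACC-3'

Replace U with T to get the coding DNA strand: GGTAAGGAACATCACACTGAAGGAGTGAGTCCTTGGACCTAGCTACCGCGCTTCCTTATGGAA. The template strand is its reverse complement (complement CCATTCCTTGTAGTGTGACTTCCTCACTCAGGAACCTGGATCGATGGCGCGAAGGAATACCTT, then reverse).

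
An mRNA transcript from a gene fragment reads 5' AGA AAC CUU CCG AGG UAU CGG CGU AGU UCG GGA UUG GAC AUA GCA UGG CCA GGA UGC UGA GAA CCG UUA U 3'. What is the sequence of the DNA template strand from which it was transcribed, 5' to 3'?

Replace U with T to get the coding DNA strand: AGAAACCTTCCGAGGTATCGGCGTAGTTCGGGATTGGACATAGCATGGCCAGGATGCTGAGAACCGTTAT. The template strand is its reverse complement (complement TCTTTGGAAGGCTCCATAGCCGCATCAAGCCCTAACCTGTATCGTACCGGTCCTACGACTCTTGGCAATA, then reverse).

5'-ATAACGGTTCTCAGCATCCTGGCCATGCTATGTCCAATCCCGAACTACGCCGATACCTCGGAAGGTTTCT-3'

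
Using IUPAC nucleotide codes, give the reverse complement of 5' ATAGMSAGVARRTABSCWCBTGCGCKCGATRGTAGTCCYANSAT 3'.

Standard pairs A↔T, G↔C; ambiguity codes pair R↔Y, M↔K, W↔W, S↔S, B↔V, N↔N. Complement (TATCKSTCBTYYATVSGWGVACGCGMGCTAYCATCAGGRTNSTA), then reverse for 5'→3'.

5'-ATSNTRGGACTACYATCGMGCGCAVGWGSVTAYYTBCTSKCTAT-3'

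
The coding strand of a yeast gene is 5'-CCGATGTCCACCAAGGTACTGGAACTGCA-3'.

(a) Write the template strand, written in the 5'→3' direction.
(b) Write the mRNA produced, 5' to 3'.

(a) The template strand is the reverse complement of the coding strand: complement GGCTACAGGTGGTTCCATGACCTTGACGT, then reverse.
(b) mRNA matches the coding strand with T→U.

(a) 5'-TGCAGTTCCAGTACCTTGGTGGACATCGG-3'
(b) 5′-CCGAUGUCCACCAAGGUACUGGAACUGCA-3′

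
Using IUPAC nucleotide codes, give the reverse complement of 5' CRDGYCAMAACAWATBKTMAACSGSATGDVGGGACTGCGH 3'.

5'-DCGCAGTCCCBHCATSCSGTTKAMVATWTGTTKTGRCHYG-3'

Standard pairs A↔T, G↔C; ambiguity codes pair R↔Y, M↔K, W↔W, S↔S, B↔V, D↔H. Complement (GYHCRGTKTTGTWTAVMAKTTGSCSTACHBCCCTGACGCD), then reverse for 5'→3'.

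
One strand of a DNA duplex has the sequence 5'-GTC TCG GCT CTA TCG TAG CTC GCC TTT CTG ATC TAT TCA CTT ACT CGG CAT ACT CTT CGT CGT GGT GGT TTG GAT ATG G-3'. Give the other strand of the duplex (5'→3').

The complement of GTCTCGGCTCTATCGTAGCTCGCCTTTCTGATCTATTCACTTACTCGGCATACTCTTCGTCGTGGTGGTTTGGATATGG is CAGAGCCGAGATAGCATCGAGCGGAAAGACTAGATAAGTGAATGAGCCGTATGAGAAGCAGCACCACCAAACCTATACC (A↔T, G↔C). DNA strands are antiparallel, so the complementary strand runs 3'→5'; reversing gives the 5'→3' form.

5′-CCATATCCAAACCACCACGACGAAGAGTATGCCGAGTAAGTGAATAGATCAGAAAGGCGAGCTACGATAGAGCCGAGAC-3′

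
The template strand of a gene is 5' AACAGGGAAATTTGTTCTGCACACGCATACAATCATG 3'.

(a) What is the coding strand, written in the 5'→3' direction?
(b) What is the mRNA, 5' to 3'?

(a) The coding strand is the reverse complement of the template: complement TTGTCCCTTTAAACAAGACGTGTGCGTATGTTAGTAC, then reverse.
(b) mRNA has the coding-strand sequence with T→U.

(a) 5'-CATGATTGTATGCGTGTGCAGAACAAATTTCCCTGTT-3'
(b) 5'-CAUGAUUGUAUGCGUGUGCAGAACAAAUUUCCCUGUU-3'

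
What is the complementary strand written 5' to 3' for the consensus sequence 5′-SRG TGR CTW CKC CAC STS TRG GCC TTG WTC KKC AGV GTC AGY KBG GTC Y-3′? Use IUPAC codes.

5'-RGACCVMRCTGACBCTGMMGAWCAAGGCCYASASGTGGMGWAGYCACYS-3'

Standard pairs A↔T, G↔C; ambiguity codes pair R↔Y, K↔M, W↔W, S↔S, B↔V. Complement (SYCACYGAWGMGGTGSASAYCCGGAACWAGMMGTCBCAGTCRMVCCAGR), then reverse for 5'→3'.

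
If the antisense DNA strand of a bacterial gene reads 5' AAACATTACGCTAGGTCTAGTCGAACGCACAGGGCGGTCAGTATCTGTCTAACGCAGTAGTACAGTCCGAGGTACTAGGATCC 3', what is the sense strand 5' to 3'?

The coding strand is complementary and antiparallel to the template: take the complement (A↔T, G↔C) and reverse.

5'-GGATCCTAGTACCTCGGACTGTACTACTGCGTTAGACAGATACTGACCGCCCTGTGCGTTCGACTAGACCTAGCGTAATGTTT-3'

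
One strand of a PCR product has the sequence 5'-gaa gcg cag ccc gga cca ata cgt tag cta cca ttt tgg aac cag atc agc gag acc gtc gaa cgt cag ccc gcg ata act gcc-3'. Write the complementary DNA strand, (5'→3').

Pairing A↔T and G↔C gives CTTCGCGTCGGGCCTGGTTATGCAATCGATGGTAAAACCTTGGTCTAGTCGCTCTGGCAGCTTGCAGTCGGGCGCTATTGACGG, running 3'→5'. Reverse for the 5'→3' convention.

5'-GGCAGTTATCGCGGGCTGACGTTCGACGGTCTCGCTGATCTGGTTCCAAAATGGTAGCTAACGTATTGGTCCGGGCTGCGCTTC-3'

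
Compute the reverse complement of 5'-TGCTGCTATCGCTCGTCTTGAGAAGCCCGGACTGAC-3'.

Reading the sequence 3'→5' and pairing each base (A↔T, G↔C) gives the reverse complement directly.

5'-GTCAGTCCGGGCTTCTCAAGACGAGCGATAGCAGCA-3'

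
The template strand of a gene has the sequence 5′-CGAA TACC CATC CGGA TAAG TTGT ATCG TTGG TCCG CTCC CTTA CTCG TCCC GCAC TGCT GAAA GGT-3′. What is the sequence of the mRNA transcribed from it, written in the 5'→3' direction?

5'-ACCUUUCAGCAGUGCGGGACGAGUAAGGGAGCGGACCAACGAUACAACUUAUCCGGAUGGGUAUUCG-3'

RNA polymerase reads the template 3'→5' and synthesizes mRNA 5'→3' by base-pairing (A→U, T→A, G↔C). The complement of the template is GCTTATGGGTAGGCCTATTCAACATAGCAACCAGGCGAGGGAATGAGCAGGGCGTGACGACTTTCCA; antiparallel, so 5'→3' the coding strand is ACCTTTCAGCAGTGCGGGACGAGTAAGGGAGCGGACCAACGATACAACTTATCCGGATGGGTATTCG. Replace T with U for the mRNA.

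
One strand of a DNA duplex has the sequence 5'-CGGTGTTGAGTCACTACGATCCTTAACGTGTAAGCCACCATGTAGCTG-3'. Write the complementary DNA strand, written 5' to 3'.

The complement of CGGTGTTGAGTCACTACGATCCTTAACGTGTAAGCCACCATGTAGCTG is GCCACAACTCAGTGATGCTAGGAATTGCACATTCGGTGGTACATCGAC (A↔T, G↔C). DNA strands are antiparallel, so the complementary strand runs 3'→5'; reversing gives the 5'→3' form.

5'-CAGCTACATGGTGGCTTACACGTTAAGGATCGTAGTGACTCAACACCG-3'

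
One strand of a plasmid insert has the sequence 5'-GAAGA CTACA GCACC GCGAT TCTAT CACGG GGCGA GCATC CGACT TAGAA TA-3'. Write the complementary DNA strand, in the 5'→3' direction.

The complement of GAAGACTACAGCACCGCGATTCTATCACGGGGCGAGCATCCGACTTAGAATA is CTTCTGATGTCGTGGCGCTAAGATAGTGCCCCGCTCGTAGGCTGAATCTTAT (A↔T, G↔C). DNA strands are antiparallel, so the complementary strand runs 3'→5'; reversing gives the 5'→3' form.

5'-TATTCTAAGTCGGATGCTCGCCCCGTGATAGAATCGCGGTGCTGTAGTCTTC-3'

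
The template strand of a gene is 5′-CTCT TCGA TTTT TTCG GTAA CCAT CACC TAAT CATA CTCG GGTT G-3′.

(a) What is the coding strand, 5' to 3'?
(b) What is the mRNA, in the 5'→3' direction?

(a) 5'-CAACCCGAGTATGATTAGGTGATGGTTACCGAAAAAATCGAAGAG-3'
(b) 5'-CAACCCGAGUAUGAUUAGGUGAUGGUUACCGAAAAAAUCGAAGAG-3'

(a) The coding strand is the reverse complement of the template: complement GAGAAGCTAAAAAAGCCATTGGTAGTGGATTAGTATGAGCCCAAC, then reverse.
(b) mRNA has the coding-strand sequence with T→U.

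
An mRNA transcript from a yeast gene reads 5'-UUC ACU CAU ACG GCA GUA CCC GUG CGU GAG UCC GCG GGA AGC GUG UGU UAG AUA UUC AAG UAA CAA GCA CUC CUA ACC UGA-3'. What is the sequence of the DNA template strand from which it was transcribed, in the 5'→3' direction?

5'-TCAGGTTAGGAGTGCTTGTTACTTGAATATCTAACACACGCTTCCCGCGGACTCACGCACGGGTACTGCCGTATGAGTGAA-3'

Replace U with T to get the coding DNA strand: TTCACTCATACGGCAGTACCCGTGCGTGAGTCCGCGGGAAGCGTGTGTTAGATATTCAAGTAACAAGCACTCCTAACCTGA. The template strand is its reverse complement (complement AAGTGAGTATGCCGTCATGGGCACGCACTCAGGCGCCCTTCGCACACAATCTATAAGTTCATTGTTCGTGAGGATTGGACT, then reverse).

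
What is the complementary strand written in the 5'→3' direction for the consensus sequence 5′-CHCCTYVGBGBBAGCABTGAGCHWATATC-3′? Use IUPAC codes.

Standard pairs A↔T, G↔C; ambiguity codes pair Y↔R, W↔W, B↔V, H↔D. Complement (GDGGARBCVCVVTCGTVACTCGDWTATAG), then reverse for 5'→3'.

5′-GATATWDGCTCAVTGCTVVCVCBRAGGDG-3′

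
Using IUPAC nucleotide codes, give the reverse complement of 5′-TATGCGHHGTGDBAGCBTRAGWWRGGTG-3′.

5'-CACCYWWCTYAVGCTVHCACDDCGCATA-3'

Standard pairs A↔T, G↔C; ambiguity codes pair R↔Y, W↔W, B↔V, D↔H. Complement (ATACGCDDCACHVTCGVAYTCWWYCCAC), then reverse for 5'→3'.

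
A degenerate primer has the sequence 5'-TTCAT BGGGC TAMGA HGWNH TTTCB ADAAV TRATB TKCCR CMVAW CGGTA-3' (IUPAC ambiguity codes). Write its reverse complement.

Standard pairs A↔T, G↔C; ambiguity codes pair R↔Y, M↔K, W↔W, B↔V, D↔H, N↔N. Complement (AAGTAVCCCGATKCTDCWNDAAAGVTHTTBAYTAVAMGGYGKBTWGCCAT), then reverse for 5'→3'.

5′-TACCGWTBKGYGGMAVATYABTTHTVGAAADNWCDTCKTAGCCCVATGAA-3′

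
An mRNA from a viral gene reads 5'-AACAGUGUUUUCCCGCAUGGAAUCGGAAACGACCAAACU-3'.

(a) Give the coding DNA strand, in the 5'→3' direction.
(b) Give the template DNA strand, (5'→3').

(a) 5'-AACAGTGTTTTCCCGCATGGAATCGGAAACGACCAAACT-3'
(b) 5′-AGTTTGGTCGTTTCCGATTCCATGCGGGAAAACACTGTT-3′

(a) The coding strand matches the mRNA with U→T.
(b) The template strand is the reverse complement of the coding strand.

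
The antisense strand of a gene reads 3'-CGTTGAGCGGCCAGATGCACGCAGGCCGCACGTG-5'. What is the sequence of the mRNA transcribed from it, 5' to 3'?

5'-GCAACUCGCCGGUCUACGUGCGUCCGGCGUGCAC-3'

Reading the template 3'→5' as shown, RNA polymerase pairs each base (A→U, T→A, G↔C) to build mRNA 5'→3' directly.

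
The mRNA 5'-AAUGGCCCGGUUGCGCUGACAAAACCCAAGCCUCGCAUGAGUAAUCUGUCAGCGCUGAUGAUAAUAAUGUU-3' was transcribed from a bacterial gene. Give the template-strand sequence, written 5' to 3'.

Replace U with T to get the coding DNA strand: AATGGCCCGGTTGCGCTGACAAAACCCAAGCCTCGCATGAGTAATCTGTCAGCGCTGATGATAATAATGTT. The template strand is its reverse complement (complement TTACCGGGCCAACGCGACTGTTTTGGGTTCGGAGCGTACTCATTAGACAGTCGCGACTACTATTATTACAA, then reverse).

5′-AACATTATTATCATCAGCGCTGACAGATTACTCATGCGAGGCTTGGGTTTTGTCAGCGCAACCGGGCCATT-3′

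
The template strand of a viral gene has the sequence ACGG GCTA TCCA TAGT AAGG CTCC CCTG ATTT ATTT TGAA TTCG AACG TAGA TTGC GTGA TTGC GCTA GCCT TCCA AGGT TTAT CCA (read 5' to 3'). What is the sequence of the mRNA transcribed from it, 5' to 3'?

5′-UGGAUAAACCUUGGAAGGCUAGCGCAAUCACGCAAUCUACGUUCGAAUUCAAAAUAAAUCAGGGGAGCCUUACUAUGGAUAGCCCGU-3′

The mRNA has the sequence of the coding strand (reverse complement of the template) with T→U. Reverse complement of ACGGGCTATCCATAGTAAGGCTCCCCTGATTTATTTTGAATTCGAACGTAGATTGCGTGATTGCGCTAGCCTTCCAAGGTTTATCCA is TGGATAAACCTTGGAAGGCTAGCGCAATCACGCAATCTACGTTCGAATTCAAAATAAATCAGGGGAGCCTTACTATGGATAGCCCGT; then T→U.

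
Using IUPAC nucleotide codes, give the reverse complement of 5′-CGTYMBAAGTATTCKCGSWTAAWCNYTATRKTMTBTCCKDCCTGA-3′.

Standard pairs A↔T, G↔C; ambiguity codes pair R↔Y, M↔K, W↔W, S↔S, B↔V, D↔H, N↔N. Complement (GCARKVTTCATAAGMGCSWATTWGNRATAYMAKAVAGGMHGGACT), then reverse for 5'→3'.

5'-TCAGGHMGGAVAKAMYATARNGWTTAWSCGMGAATACTTVKRACG-3'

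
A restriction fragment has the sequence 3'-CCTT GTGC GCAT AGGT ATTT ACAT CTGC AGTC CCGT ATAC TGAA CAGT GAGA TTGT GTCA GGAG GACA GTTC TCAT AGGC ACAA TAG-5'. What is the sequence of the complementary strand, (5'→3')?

5'-GGAACACGCGTATCCATAAATGTAGACGTCAGGGCATATGACTTGTCACTCTAACACAGTCCTCCTGTCAAGAGTATCCGTGTTATC-3'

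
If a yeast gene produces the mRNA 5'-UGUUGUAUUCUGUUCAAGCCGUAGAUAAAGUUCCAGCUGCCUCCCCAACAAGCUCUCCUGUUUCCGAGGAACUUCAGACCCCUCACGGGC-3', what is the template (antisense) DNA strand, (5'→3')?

Replace U with T to get the coding DNA strand: TGTTGTATTCTGTTCAAGCCGTAGATAAAGTTCCAGCTGCCTCCCCAACAAGCTCTCCTGTTTCCGAGGAACTTCAGACCCCTCACGGGC. The template strand is its reverse complement (complement ACAACATAAGACAAGTTCGGCATCTATTTCAAGGTCGACGGAGGGGTTGTTCGAGAGGACAAAGGCTCCTTGAAGTCTGGGGAGTGCCCG, then reverse).

5'-GCCCGTGAGGGGTCTGAAGTTCCTCGGAAACAGGAGAGCTTGTTGGGGAGGCAGCTGGAACTTTATCTACGGCTTGAACAGAATACAACA-3'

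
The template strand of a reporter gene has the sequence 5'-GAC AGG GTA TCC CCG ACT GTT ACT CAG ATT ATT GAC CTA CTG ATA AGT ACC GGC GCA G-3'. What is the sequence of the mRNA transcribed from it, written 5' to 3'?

5'-CUGCGCCGGUACUUAUCAGUAGGUCAAUAAUCUGAGUAACAGUCGGGGAUACCCUGUC-3'

RNA polymerase reads the template 3'→5' and synthesizes mRNA 5'→3' by base-pairing (A→U, T→A, G↔C). The complement of the template is CTGTCCCATAGGGGCTGACAATGAGTCTAATAACTGGATGACTATTCATGGCCGCGTC; antiparallel, so 5'→3' the coding strand is CTGCGCCGGTACTTATCAGTAGGTCAATAATCTGAGTAACAGTCGGGGATACCCTGTC. Replace T with U for the mRNA.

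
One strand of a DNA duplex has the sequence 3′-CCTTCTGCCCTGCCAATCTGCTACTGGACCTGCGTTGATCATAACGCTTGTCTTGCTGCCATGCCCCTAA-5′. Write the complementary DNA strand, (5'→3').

The strand is given 3'→5', so its complement runs 5'→3' in the same left-to-right order: pair each base A↔T, G↔C.

5'-GGAAGACGGGACGGTTAGACGATGACCTGGACGCAACTAGTATTGCGAACAGAACGACGGTACGGGGATT-3'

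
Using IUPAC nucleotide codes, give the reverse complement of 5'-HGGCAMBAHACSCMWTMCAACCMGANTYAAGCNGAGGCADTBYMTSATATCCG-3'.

5'-CGGATATSAKRVAHTGCCTCNGCTTRANTCKGGTTGKAWKGSGTDTVKTGCCD-3'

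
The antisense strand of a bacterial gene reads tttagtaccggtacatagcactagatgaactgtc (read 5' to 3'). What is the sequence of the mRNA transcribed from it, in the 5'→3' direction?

The mRNA has the sequence of the coding strand (reverse complement of the template) with T→U. Reverse complement of TTTAGTACCGGTACATAGCACTAGATGAACTGTC is GACAGTTCATCTAGTGCTATGTACCGGTACTAAA; then T→U.

5'-GACAGUUCAUCUAGUGCUAUGUACCGGUACUAAA-3'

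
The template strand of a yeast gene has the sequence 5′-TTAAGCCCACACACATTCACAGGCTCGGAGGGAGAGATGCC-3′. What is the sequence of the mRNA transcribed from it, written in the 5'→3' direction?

5′-GGCAUCUCUCCCUCCGAGCCUGUGAAUGUGUGUGGGCUUAA-3′

The mRNA has the sequence of the coding strand (reverse complement of the template) with T→U. Reverse complement of TTAAGCCCACACACATTCACAGGCTCGGAGGGAGAGATGCC is GGCATCTCTCCCTCCGAGCCTGTGAATGTGTGTGGGCTTAA; then T→U.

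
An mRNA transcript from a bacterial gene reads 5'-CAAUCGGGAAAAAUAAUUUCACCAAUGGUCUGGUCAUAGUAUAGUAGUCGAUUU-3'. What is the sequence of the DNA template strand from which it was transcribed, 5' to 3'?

5'-AAATCGACTACTATACTATGACCAGACCATTGGTGAAATTATTTTTCCCGATTG-3'

Replace U with T to get the coding DNA strand: CAATCGGGAAAAATAATTTCACCAATGGTCTGGTCATAGTATAGTAGTCGATTT. The template strand is its reverse complement (complement GTTAGCCCTTTTTATTAAAGTGGTTACCAGACCAGTATCATATCATCAGCTAAA, then reverse).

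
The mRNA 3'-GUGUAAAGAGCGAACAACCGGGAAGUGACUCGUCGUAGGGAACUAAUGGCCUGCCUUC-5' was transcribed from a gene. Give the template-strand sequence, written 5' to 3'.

Written 5'→3' the mRNA is CUUCCGUCCGGUAAUCAAGGGAUGCUGCUCAGUGAAGGGCCAACAAGCGAGAAAUGUG, so the coding DNA strand is CTTCCGTCCGGTAATCAAGGGATGCTGCTCAGTGAAGGGCCAACAAGCGAGAAATGTG. The template is its reverse complement.

5'-CACATTTCTCGCTTGTTGGCCCTTCACTGAGCAGCATCCCTTGATTACCGGACGGAAG-3'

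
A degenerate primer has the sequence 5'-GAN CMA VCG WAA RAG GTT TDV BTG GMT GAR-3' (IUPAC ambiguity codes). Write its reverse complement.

Standard pairs A↔T, G↔C; ambiguity codes pair R↔Y, M↔K, W↔W, B↔V, D↔H, N↔N. Complement (CTNGKTBGCWTTYTCCAAAHBVACCKACTY), then reverse for 5'→3'.

5'-YTCAKCCAVBHAAACCTYTTWCGBTKGNTC-3'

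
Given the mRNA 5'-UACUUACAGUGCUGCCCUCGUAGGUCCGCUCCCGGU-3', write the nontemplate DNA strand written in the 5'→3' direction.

The coding DNA strand has the same 5'→3' sequence as the mRNA with U replaced by T.

5'-TACTTACAGTGCTGCCCTCGTAGGTCCGCTCCCGGT-3'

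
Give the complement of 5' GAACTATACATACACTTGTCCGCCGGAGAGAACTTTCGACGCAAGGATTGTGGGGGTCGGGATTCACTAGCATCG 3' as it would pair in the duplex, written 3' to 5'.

Base-pairing A↔T, G↔C gives the complement. The complementary strand is antiparallel, so paired with a 5'→3' strand it runs 3'→5'.

3'-CTTGATATGTATGTGAACAGGCGGCCTCTCTTGAAAGCTGCGTTCCTAACACCCCCAGCCCTAAGTGATCGTAGC-5'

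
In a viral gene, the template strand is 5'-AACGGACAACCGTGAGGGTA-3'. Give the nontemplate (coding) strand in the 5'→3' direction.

The coding strand is complementary and antiparallel to the template: take the complement (A↔T, G↔C) and reverse.

5′-TACCCTCACGGTTGTCCGTT-3′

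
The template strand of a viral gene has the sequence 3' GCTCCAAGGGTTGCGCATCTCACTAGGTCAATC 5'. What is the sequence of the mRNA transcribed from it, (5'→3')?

Reading the template 3'→5' as shown, RNA polymerase pairs each base (A→U, T→A, G↔C) to build mRNA 5'→3' directly.

5′-CGAGGUUCCCAACGCGUAGAGUGAUCCAGUUAG-3′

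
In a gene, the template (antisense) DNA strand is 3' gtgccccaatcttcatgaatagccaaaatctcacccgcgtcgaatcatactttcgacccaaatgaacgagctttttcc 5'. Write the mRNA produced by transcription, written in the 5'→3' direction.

5'-CACGGGGUUAGAAGUACUUAUCGGUUUUAGAGUGGGCGCAGCUUAGUAUGAAAGCUGGGUUUACUUGCUCGAAAAAGG-3'

Reading the template 3'→5' as shown, RNA polymerase pairs each base (A→U, T→A, G↔C) to build mRNA 5'→3' directly.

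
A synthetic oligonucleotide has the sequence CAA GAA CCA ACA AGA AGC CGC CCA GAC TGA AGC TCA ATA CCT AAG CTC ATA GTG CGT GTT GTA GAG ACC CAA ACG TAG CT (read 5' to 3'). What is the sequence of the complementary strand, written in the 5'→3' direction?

5'-AGCTACGTTTGGGTCTCTACAACACGCACTATGAGCTTAGGTATTGAGCTTCAGTCTGGGCGGCTTCTTGTTGGTTCTTG-3'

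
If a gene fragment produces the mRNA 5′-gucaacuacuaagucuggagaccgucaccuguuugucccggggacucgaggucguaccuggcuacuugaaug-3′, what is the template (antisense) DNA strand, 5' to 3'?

Replace U with T to get the coding DNA strand: GTCAACTACTAAGTCTGGAGACCGTCACCTGTTTGTCCCGGGGACTCGAGGTCGTACCTGGCTACTTGAATG. The template strand is its reverse complement (complement CAGTTGATGATTCAGACCTCTGGCAGTGGACAAACAGGGCCCCTGAGCTCCAGCATGGACCGATGAACTTAC, then reverse).

5'-CATTCAAGTAGCCAGGTACGACCTCGAGTCCCCGGGACAAACAGGTGACGGTCTCCAGACTTAGTAGTTGAC-3'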